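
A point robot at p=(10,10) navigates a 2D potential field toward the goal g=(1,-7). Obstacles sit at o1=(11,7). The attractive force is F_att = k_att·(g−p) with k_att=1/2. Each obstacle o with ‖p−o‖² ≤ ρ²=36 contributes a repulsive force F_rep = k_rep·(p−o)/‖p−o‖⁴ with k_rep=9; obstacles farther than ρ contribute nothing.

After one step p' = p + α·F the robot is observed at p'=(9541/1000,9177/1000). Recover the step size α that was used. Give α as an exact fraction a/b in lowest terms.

F_att = 1/2·(g−p) = 1/2·(-9,-17) = (-4.5000,-8.5000)
o1: d²=10 ≤ ρ²=36; F_rep = 9·(-1,3)/10² = (-0.0900,0.2700)
F = F_att + ΣF_rep = (-4.5900,-8.2300)
Δp = p'−p = (-0.4590,-0.8230); α = Δx/Fx = (-459/1000) / (-459/100) = 1/10
check: Δy/Fy = (-823/1000) / (-823/100) = 1/10 ✓

α = 1/10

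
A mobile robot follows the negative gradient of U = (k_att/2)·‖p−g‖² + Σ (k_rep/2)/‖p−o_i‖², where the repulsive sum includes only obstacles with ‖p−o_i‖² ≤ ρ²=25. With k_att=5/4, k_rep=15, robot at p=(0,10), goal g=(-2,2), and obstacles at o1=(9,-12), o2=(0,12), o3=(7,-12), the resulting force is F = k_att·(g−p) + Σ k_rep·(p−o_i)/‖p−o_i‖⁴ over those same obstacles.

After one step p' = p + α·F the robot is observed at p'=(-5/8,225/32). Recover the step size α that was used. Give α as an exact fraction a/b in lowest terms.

α = 1/4

F_att = 5/4·(g−p) = 5/4·(-2,-8) = (-2.5000,-10.0000)
o1: d²=565 > ρ²=25 → inactive
o2: d²=4 ≤ ρ²=25; F_rep = 15·(0,-2)/4² = (0.0000,-1.8750)
o3: d²=533 > ρ²=25 → inactive
F = F_att + ΣF_rep = (-2.5000,-11.8750)
Δp = p'−p = (-0.6250,-2.9688); α = Δx/Fx = (-5/8) / (-5/2) = 1/4
check: Δy/Fy = (-95/32) / (-95/8) = 1/4 ✓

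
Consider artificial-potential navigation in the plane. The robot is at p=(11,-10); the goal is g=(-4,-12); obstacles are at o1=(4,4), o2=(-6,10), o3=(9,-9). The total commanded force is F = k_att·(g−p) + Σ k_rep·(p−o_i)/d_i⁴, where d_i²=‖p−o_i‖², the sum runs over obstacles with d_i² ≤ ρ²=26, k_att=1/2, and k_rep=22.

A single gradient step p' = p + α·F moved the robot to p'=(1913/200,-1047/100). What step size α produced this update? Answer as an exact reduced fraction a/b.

F_att = 1/2·(g−p) = 1/2·(-15,-2) = (-7.5000,-1.0000)
o1: d²=245 > ρ²=26 → inactive
o2: d²=689 > ρ²=26 → inactive
o3: d²=5 ≤ ρ²=26; F_rep = 22·(2,-1)/5² = (1.7600,-0.8800)
F = F_att + ΣF_rep = (-5.7400,-1.8800)
Δp = p'−p = (-1.4350,-0.4700); α = Δx/Fx = (-287/200) / (-287/50) = 1/4
check: Δy/Fy = (-47/100) / (-47/25) = 1/4 ✓

α = 1/4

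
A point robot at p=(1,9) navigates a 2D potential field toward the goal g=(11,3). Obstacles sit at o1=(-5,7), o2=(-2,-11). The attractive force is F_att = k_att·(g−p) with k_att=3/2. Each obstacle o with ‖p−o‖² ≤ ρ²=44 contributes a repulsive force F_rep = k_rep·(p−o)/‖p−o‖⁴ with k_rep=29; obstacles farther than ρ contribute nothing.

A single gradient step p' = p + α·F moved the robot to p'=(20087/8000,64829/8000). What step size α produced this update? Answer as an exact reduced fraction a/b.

α = 1/10

F_att = 3/2·(g−p) = 3/2·(10,-6) = (15.0000,-9.0000)
o1: d²=40 ≤ ρ²=44; F_rep = 29·(6,2)/40² = (0.1087,0.0362)
o2: d²=409 > ρ²=44 → inactive
F = F_att + ΣF_rep = (15.1088,-8.9637)
Δp = p'−p = (1.5109,-0.8964); α = Δx/Fx = (12087/8000) / (12087/800) = 1/10
check: Δy/Fy = (-7171/8000) / (-7171/800) = 1/10 ✓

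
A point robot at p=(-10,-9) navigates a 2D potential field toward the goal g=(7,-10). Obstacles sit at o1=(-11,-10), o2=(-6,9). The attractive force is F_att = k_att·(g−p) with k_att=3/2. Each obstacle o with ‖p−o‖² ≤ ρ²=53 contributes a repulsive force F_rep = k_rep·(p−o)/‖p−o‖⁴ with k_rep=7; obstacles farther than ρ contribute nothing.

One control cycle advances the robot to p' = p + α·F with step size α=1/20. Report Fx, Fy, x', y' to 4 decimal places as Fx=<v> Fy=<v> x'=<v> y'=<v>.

F_att = 3/2·(g−p) = 3/2·(17,-1) = (25.5000,-1.5000)
o1: d²=2 ≤ ρ²=53; F_rep = 7·(1,1)/2² = (1.7500,1.7500)
o2: d²=340 > ρ²=53 → inactive
F = F_att + ΣF_rep = (27.2500,0.2500)
p' = p + 1/20·F = (-8.6375,-8.9875)

Fx=27.2500 Fy=0.2500 x'=-8.6375 y'=-8.9875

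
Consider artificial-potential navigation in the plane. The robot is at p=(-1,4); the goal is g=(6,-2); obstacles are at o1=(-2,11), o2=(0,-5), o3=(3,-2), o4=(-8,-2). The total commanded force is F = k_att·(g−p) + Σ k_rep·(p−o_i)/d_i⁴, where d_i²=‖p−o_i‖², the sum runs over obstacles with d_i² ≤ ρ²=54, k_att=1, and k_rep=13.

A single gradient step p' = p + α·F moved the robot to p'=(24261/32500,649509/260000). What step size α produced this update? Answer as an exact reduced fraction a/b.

F_att = 1·(g−p) = 1·(7,-6) = (7.0000,-6.0000)
o1: d²=50 ≤ ρ²=54; F_rep = 13·(1,-7)/50² = (0.0052,-0.0364)
o2: d²=82 > ρ²=54 → inactive
o3: d²=52 ≤ ρ²=54; F_rep = 13·(-4,6)/52² = (-0.0192,0.0288)
o4: d²=85 > ρ²=54 → inactive
F = F_att + ΣF_rep = (6.9860,-6.0076)
Δp = p'−p = (1.7465,-1.5019); α = Δx/Fx = (56761/32500) / (56761/8125) = 1/4
check: Δy/Fy = (-390491/260000) / (-390491/65000) = 1/4 ✓

α = 1/4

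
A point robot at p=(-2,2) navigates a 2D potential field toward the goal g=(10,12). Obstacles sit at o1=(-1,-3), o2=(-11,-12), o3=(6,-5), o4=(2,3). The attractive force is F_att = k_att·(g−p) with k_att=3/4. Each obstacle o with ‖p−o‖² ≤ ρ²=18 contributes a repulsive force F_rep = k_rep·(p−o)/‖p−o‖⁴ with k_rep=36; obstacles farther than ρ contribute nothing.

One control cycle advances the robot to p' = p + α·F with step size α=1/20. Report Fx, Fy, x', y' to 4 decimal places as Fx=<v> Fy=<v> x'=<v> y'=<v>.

Fx=8.5017 Fy=7.3754 x'=-1.5749 y'=2.3688

F_att = 3/4·(g−p) = 3/4·(12,10) = (9.0000,7.5000)
o1: d²=26 > ρ²=18 → inactive
o2: d²=277 > ρ²=18 → inactive
o3: d²=113 > ρ²=18 → inactive
o4: d²=17 ≤ ρ²=18; F_rep = 36·(-4,-1)/17² = (-0.4983,-0.1246)
F = F_att + ΣF_rep = (8.5017,7.3754)
p' = p + 1/20·F = (-1.5749,2.3688)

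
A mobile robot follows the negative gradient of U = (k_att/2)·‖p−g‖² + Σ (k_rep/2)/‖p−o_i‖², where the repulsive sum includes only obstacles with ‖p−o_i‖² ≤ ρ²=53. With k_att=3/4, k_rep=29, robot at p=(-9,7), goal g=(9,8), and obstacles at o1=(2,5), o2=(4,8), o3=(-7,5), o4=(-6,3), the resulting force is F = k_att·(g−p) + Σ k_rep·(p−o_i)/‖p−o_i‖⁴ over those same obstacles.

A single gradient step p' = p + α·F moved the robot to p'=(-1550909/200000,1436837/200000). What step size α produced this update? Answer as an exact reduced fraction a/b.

α = 1/10

F_att = 3/4·(g−p) = 3/4·(18,1) = (13.5000,0.7500)
o1: d²=125 > ρ²=53 → inactive
o2: d²=170 > ρ²=53 → inactive
o3: d²=8 ≤ ρ²=53; F_rep = 29·(-2,2)/8² = (-0.9062,0.9062)
o4: d²=25 ≤ ρ²=53; F_rep = 29·(-3,4)/25² = (-0.1392,0.1856)
F = F_att + ΣF_rep = (12.4545,1.8418)
Δp = p'−p = (1.2455,0.1842); α = Δx/Fx = (249091/200000) / (249091/20000) = 1/10
check: Δy/Fy = (36837/200000) / (36837/20000) = 1/10 ✓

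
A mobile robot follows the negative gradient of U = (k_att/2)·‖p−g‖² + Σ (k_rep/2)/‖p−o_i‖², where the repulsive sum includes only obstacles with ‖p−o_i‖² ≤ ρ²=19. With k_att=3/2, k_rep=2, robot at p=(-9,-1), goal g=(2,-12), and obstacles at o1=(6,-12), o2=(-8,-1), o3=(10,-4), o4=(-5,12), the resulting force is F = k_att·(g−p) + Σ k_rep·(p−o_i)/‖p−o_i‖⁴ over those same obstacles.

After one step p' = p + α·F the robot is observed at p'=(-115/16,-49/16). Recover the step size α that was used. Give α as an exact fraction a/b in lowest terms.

F_att = 3/2·(g−p) = 3/2·(11,-11) = (16.5000,-16.5000)
o1: d²=346 > ρ²=19 → inactive
o2: d²=1 ≤ ρ²=19; F_rep = 2·(-1,0)/1² = (-2.0000,0.0000)
o3: d²=370 > ρ²=19 → inactive
o4: d²=185 > ρ²=19 → inactive
F = F_att + ΣF_rep = (14.5000,-16.5000)
Δp = p'−p = (1.8125,-2.0625); α = Δx/Fx = (29/16) / (29/2) = 1/8
check: Δy/Fy = (-33/16) / (-33/2) = 1/8 ✓

α = 1/8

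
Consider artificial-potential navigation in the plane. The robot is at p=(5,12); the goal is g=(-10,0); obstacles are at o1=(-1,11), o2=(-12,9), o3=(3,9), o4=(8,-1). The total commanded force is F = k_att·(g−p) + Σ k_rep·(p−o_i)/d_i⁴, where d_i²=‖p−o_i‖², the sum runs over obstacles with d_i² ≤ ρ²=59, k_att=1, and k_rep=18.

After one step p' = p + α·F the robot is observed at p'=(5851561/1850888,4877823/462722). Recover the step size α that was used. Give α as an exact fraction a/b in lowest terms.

α = 1/8

F_att = 1·(g−p) = 1·(-15,-12) = (-15.0000,-12.0000)
o1: d²=37 ≤ ρ²=59; F_rep = 18·(6,1)/37² = (0.0789,0.0131)
o2: d²=298 > ρ²=59 → inactive
o3: d²=13 ≤ ρ²=59; F_rep = 18·(2,3)/13² = (0.2130,0.3195)
o4: d²=178 > ρ²=59 → inactive
F = F_att + ΣF_rep = (-14.7081,-11.6673)
Δp = p'−p = (-1.8385,-1.4584); α = Δx/Fx = (-3402879/1850888) / (-3402879/231361) = 1/8
check: Δy/Fy = (-674841/462722) / (-2699364/231361) = 1/8 ✓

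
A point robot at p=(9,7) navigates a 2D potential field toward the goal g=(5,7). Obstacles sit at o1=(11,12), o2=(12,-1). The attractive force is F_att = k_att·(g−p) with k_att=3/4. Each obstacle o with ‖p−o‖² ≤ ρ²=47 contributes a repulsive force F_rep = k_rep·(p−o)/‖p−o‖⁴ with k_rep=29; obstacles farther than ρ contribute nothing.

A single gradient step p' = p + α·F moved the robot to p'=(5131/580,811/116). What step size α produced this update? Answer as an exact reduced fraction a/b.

F_att = 3/4·(g−p) = 3/4·(-4,0) = (-3.0000,0.0000)
o1: d²=29 ≤ ρ²=47; F_rep = 29·(-2,-5)/29² = (-0.0690,-0.1724)
o2: d²=73 > ρ²=47 → inactive
F = F_att + ΣF_rep = (-3.0690,-0.1724)
Δp = p'−p = (-0.1534,-0.0086); α = Δx/Fx = (-89/580) / (-89/29) = 1/20
check: Δy/Fy = (-1/116) / (-5/29) = 1/20 ✓

α = 1/20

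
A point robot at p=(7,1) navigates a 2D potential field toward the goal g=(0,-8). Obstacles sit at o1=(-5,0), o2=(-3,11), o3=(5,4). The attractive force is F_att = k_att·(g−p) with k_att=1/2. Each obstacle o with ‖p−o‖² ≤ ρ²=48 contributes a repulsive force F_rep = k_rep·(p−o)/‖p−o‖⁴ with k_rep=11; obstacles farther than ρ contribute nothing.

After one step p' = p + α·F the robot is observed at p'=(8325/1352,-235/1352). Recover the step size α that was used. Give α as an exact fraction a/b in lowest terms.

F_att = 1/2·(g−p) = 1/2·(-7,-9) = (-3.5000,-4.5000)
o1: d²=145 > ρ²=48 → inactive
o2: d²=200 > ρ²=48 → inactive
o3: d²=13 ≤ ρ²=48; F_rep = 11·(2,-3)/13² = (0.1302,-0.1953)
F = F_att + ΣF_rep = (-3.3698,-4.6953)
Δp = p'−p = (-0.8425,-1.1738); α = Δx/Fx = (-1139/1352) / (-1139/338) = 1/4
check: Δy/Fy = (-1587/1352) / (-1587/338) = 1/4 ✓

α = 1/4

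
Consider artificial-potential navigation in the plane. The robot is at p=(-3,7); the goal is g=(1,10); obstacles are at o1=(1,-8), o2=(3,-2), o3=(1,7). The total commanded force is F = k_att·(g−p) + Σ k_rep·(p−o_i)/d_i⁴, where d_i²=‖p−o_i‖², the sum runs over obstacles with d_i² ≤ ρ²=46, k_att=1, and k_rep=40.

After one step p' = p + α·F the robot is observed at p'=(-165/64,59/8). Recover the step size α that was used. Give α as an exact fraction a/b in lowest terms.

α = 1/8

F_att = 1·(g−p) = 1·(4,3) = (4.0000,3.0000)
o1: d²=241 > ρ²=46 → inactive
o2: d²=117 > ρ²=46 → inactive
o3: d²=16 ≤ ρ²=46; F_rep = 40·(-4,0)/16² = (-0.6250,0.0000)
F = F_att + ΣF_rep = (3.3750,3.0000)
Δp = p'−p = (0.4219,0.3750); α = Δx/Fx = (27/64) / (27/8) = 1/8
check: Δy/Fy = (3/8) / (3) = 1/8 ✓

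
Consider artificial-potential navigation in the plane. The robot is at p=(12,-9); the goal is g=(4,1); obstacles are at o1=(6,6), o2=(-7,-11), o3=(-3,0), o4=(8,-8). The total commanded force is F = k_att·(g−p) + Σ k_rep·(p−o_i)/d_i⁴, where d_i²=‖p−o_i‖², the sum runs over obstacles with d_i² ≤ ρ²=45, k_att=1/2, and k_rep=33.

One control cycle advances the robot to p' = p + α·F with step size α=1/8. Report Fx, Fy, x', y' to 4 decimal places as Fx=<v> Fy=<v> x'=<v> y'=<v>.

Fx=-3.5433 Fy=4.8858 x'=11.5571 y'=-8.3893

F_att = 1/2·(g−p) = 1/2·(-8,10) = (-4.0000,5.0000)
o1: d²=261 > ρ²=45 → inactive
o2: d²=365 > ρ²=45 → inactive
o3: d²=306 > ρ²=45 → inactive
o4: d²=17 ≤ ρ²=45; F_rep = 33·(4,-1)/17² = (0.4567,-0.1142)
F = F_att + ΣF_rep = (-3.5433,4.8858)
p' = p + 1/8·F = (11.5571,-8.3893)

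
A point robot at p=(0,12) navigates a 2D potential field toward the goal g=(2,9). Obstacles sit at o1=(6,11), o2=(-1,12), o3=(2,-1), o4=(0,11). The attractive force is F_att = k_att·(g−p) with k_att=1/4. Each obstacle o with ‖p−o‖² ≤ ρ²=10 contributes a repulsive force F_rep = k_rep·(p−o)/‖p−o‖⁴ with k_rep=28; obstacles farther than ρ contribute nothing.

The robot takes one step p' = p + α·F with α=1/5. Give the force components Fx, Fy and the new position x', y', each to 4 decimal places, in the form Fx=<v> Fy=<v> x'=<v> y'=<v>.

F_att = 1/4·(g−p) = 1/4·(2,-3) = (0.5000,-0.7500)
o1: d²=37 > ρ²=10 → inactive
o2: d²=1 ≤ ρ²=10; F_rep = 28·(1,0)/1² = (28.0000,0.0000)
o3: d²=173 > ρ²=10 → inactive
o4: d²=1 ≤ ρ²=10; F_rep = 28·(0,1)/1² = (0.0000,28.0000)
F = F_att + ΣF_rep = (28.5000,27.2500)
p' = p + 1/5·F = (5.7000,17.4500)

Fx=28.5000 Fy=27.2500 x'=5.7000 y'=17.4500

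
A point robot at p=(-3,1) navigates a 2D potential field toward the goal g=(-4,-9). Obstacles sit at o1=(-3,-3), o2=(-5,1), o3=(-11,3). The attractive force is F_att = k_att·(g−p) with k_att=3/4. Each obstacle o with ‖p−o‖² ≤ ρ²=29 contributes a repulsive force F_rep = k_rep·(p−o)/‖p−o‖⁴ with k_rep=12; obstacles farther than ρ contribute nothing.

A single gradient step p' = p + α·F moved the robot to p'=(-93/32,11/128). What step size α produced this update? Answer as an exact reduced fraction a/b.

α = 1/8

F_att = 3/4·(g−p) = 3/4·(-1,-10) = (-0.7500,-7.5000)
o1: d²=16 ≤ ρ²=29; F_rep = 12·(0,4)/16² = (0.0000,0.1875)
o2: d²=4 ≤ ρ²=29; F_rep = 12·(2,0)/4² = (1.5000,0.0000)
o3: d²=68 > ρ²=29 → inactive
F = F_att + ΣF_rep = (0.7500,-7.3125)
Δp = p'−p = (0.0938,-0.9141); α = Δx/Fx = (3/32) / (3/4) = 1/8
check: Δy/Fy = (-117/128) / (-117/16) = 1/8 ✓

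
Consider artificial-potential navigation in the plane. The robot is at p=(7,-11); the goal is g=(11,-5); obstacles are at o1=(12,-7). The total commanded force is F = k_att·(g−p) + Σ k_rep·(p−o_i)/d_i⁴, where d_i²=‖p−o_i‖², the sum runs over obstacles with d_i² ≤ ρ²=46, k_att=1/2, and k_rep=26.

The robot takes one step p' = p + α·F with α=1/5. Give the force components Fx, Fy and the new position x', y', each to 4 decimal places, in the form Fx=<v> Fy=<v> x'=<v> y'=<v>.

F_att = 1/2·(g−p) = 1/2·(4,6) = (2.0000,3.0000)
o1: d²=41 ≤ ρ²=46; F_rep = 26·(-5,-4)/41² = (-0.0773,-0.0619)
F = F_att + ΣF_rep = (1.9227,2.9381)
p' = p + 1/5·F = (7.3845,-10.4124)

Fx=1.9227 Fy=2.9381 x'=7.3845 y'=-10.4124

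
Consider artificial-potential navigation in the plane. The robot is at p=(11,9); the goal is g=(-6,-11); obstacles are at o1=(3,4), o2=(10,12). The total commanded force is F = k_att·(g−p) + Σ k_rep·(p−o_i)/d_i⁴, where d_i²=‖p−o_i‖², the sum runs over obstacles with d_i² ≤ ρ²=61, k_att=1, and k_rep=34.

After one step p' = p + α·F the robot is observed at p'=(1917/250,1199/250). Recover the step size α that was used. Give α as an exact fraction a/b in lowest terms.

α = 1/5

F_att = 1·(g−p) = 1·(-17,-20) = (-17.0000,-20.0000)
o1: d²=89 > ρ²=61 → inactive
o2: d²=10 ≤ ρ²=61; F_rep = 34·(1,-3)/10² = (0.3400,-1.0200)
F = F_att + ΣF_rep = (-16.6600,-21.0200)
Δp = p'−p = (-3.3320,-4.2040); α = Δx/Fx = (-833/250) / (-833/50) = 1/5
check: Δy/Fy = (-1051/250) / (-1051/50) = 1/5 ✓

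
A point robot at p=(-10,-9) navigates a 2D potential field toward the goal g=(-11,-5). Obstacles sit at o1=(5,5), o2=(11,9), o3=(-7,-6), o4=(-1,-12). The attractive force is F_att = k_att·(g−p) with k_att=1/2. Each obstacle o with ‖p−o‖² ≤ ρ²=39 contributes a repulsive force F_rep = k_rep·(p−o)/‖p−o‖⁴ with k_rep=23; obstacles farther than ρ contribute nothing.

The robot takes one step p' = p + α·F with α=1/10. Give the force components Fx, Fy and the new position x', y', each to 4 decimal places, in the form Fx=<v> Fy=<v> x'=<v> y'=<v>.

Fx=-0.7130 Fy=1.7870 x'=-10.0713 y'=-8.8213

F_att = 1/2·(g−p) = 1/2·(-1,4) = (-0.5000,2.0000)
o1: d²=421 > ρ²=39 → inactive
o2: d²=765 > ρ²=39 → inactive
o3: d²=18 ≤ ρ²=39; F_rep = 23·(-3,-3)/18² = (-0.2130,-0.2130)
o4: d²=90 > ρ²=39 → inactive
F = F_att + ΣF_rep = (-0.7130,1.7870)
p' = p + 1/10·F = (-10.0713,-8.8213)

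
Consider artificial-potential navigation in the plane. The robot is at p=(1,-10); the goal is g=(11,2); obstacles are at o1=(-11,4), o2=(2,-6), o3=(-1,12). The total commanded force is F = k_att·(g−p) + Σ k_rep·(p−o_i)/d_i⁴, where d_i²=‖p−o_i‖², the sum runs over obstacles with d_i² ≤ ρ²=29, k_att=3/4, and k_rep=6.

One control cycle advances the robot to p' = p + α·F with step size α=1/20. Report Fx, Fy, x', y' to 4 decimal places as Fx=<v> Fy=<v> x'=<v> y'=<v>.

F_att = 3/4·(g−p) = 3/4·(10,12) = (7.5000,9.0000)
o1: d²=340 > ρ²=29 → inactive
o2: d²=17 ≤ ρ²=29; F_rep = 6·(-1,-4)/17² = (-0.0208,-0.0830)
o3: d²=488 > ρ²=29 → inactive
F = F_att + ΣF_rep = (7.4792,8.9170)
p' = p + 1/20·F = (1.3740,-9.5542)

Fx=7.4792 Fy=8.9170 x'=1.3740 y'=-9.5542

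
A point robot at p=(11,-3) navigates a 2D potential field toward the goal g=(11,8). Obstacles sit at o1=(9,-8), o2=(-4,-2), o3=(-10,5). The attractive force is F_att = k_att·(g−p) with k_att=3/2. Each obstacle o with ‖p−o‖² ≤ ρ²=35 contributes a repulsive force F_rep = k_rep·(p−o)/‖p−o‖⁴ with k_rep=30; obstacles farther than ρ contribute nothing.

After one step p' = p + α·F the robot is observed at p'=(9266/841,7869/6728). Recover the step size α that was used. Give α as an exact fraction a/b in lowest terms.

F_att = 3/2·(g−p) = 3/2·(0,11) = (0.0000,16.5000)
o1: d²=29 ≤ ρ²=35; F_rep = 30·(2,5)/29² = (0.0713,0.1784)
o2: d²=226 > ρ²=35 → inactive
o3: d²=505 > ρ²=35 → inactive
F = F_att + ΣF_rep = (0.0713,16.6784)
Δp = p'−p = (0.0178,4.1696); α = Δx/Fx = (15/841) / (60/841) = 1/4
check: Δy/Fy = (28053/6728) / (28053/1682) = 1/4 ✓

α = 1/4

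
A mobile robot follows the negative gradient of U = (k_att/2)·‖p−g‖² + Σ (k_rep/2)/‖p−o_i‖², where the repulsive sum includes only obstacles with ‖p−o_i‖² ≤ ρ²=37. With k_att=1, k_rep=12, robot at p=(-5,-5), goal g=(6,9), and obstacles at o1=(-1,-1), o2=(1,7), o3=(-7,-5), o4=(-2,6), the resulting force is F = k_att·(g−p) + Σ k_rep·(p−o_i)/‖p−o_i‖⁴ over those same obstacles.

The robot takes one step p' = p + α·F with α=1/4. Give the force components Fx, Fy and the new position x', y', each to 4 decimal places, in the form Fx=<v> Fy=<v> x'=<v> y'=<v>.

F_att = 1·(g−p) = 1·(11,14) = (11.0000,14.0000)
o1: d²=32 ≤ ρ²=37; F_rep = 12·(-4,-4)/32² = (-0.0469,-0.0469)
o2: d²=180 > ρ²=37 → inactive
o3: d²=4 ≤ ρ²=37; F_rep = 12·(2,0)/4² = (1.5000,0.0000)
o4: d²=130 > ρ²=37 → inactive
F = F_att + ΣF_rep = (12.4531,13.9531)
p' = p + 1/4·F = (-1.8867,-1.5117)

Fx=12.4531 Fy=13.9531 x'=-1.8867 y'=-1.5117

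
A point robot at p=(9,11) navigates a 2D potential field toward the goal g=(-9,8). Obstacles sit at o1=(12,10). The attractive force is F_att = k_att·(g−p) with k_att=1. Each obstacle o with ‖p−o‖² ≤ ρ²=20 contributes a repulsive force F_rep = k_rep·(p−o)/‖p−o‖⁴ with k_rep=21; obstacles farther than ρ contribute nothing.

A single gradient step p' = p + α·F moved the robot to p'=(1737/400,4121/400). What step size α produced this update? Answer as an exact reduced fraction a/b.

F_att = 1·(g−p) = 1·(-18,-3) = (-18.0000,-3.0000)
o1: d²=10 ≤ ρ²=20; F_rep = 21·(-3,1)/10² = (-0.6300,0.2100)
F = F_att + ΣF_rep = (-18.6300,-2.7900)
Δp = p'−p = (-4.6575,-0.6975); α = Δx/Fx = (-1863/400) / (-1863/100) = 1/4
check: Δy/Fy = (-279/400) / (-279/100) = 1/4 ✓

α = 1/4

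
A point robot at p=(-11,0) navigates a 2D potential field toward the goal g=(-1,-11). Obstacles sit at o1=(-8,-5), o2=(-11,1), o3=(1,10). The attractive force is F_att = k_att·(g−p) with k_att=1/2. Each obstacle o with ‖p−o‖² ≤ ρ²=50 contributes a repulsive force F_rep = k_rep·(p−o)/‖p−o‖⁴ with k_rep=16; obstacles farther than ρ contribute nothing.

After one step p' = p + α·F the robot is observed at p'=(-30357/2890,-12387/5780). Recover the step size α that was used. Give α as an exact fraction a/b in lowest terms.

F_att = 1/2·(g−p) = 1/2·(10,-11) = (5.0000,-5.5000)
o1: d²=34 ≤ ρ²=50; F_rep = 16·(-3,5)/34² = (-0.0415,0.0692)
o2: d²=1 ≤ ρ²=50; F_rep = 16·(0,-1)/1² = (0.0000,-16.0000)
o3: d²=244 > ρ²=50 → inactive
F = F_att + ΣF_rep = (4.9585,-21.4308)
Δp = p'−p = (0.4958,-2.1431); α = Δx/Fx = (1433/2890) / (1433/289) = 1/10
check: Δy/Fy = (-12387/5780) / (-12387/578) = 1/10 ✓

α = 1/10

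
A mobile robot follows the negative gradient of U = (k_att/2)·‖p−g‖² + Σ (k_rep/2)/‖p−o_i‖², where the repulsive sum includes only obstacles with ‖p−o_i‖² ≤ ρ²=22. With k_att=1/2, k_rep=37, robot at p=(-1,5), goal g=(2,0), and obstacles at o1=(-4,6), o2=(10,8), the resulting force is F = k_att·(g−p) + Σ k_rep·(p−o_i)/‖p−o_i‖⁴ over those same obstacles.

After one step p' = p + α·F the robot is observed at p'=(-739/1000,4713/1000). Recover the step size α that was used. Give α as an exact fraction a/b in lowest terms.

α = 1/10

F_att = 1/2·(g−p) = 1/2·(3,-5) = (1.5000,-2.5000)
o1: d²=10 ≤ ρ²=22; F_rep = 37·(3,-1)/10² = (1.1100,-0.3700)
o2: d²=130 > ρ²=22 → inactive
F = F_att + ΣF_rep = (2.6100,-2.8700)
Δp = p'−p = (0.2610,-0.2870); α = Δx/Fx = (261/1000) / (261/100) = 1/10
check: Δy/Fy = (-287/1000) / (-287/100) = 1/10 ✓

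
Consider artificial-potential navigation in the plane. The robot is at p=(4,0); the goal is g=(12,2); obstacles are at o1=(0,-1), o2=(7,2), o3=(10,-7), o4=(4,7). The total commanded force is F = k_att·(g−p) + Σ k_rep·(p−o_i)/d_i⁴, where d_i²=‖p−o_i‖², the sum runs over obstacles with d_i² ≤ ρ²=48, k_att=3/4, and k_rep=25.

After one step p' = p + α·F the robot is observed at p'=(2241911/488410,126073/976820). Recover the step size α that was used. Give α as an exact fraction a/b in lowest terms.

F_att = 3/4·(g−p) = 3/4·(8,2) = (6.0000,1.5000)
o1: d²=17 ≤ ρ²=48; F_rep = 25·(4,1)/17² = (0.3460,0.0865)
o2: d²=13 ≤ ρ²=48; F_rep = 25·(-3,-2)/13² = (-0.4438,-0.2959)
o3: d²=85 > ρ²=48 → inactive
o4: d²=49 > ρ²=48 → inactive
F = F_att + ΣF_rep = (5.9022,1.2906)
Δp = p'−p = (0.5902,0.1291); α = Δx/Fx = (288271/488410) / (288271/48841) = 1/10
check: Δy/Fy = (126073/976820) / (126073/97682) = 1/10 ✓

α = 1/10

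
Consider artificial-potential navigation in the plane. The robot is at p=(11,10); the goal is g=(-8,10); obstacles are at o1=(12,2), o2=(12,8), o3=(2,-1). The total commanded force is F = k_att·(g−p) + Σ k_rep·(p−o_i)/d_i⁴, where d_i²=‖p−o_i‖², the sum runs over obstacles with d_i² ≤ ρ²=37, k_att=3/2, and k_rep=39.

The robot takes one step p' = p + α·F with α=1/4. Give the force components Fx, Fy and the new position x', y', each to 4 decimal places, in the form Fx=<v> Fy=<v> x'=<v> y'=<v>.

Fx=-30.0600 Fy=3.1200 x'=3.4850 y'=10.7800

F_att = 3/2·(g−p) = 3/2·(-19,0) = (-28.5000,0.0000)
o1: d²=65 > ρ²=37 → inactive
o2: d²=5 ≤ ρ²=37; F_rep = 39·(-1,2)/5² = (-1.5600,3.1200)
o3: d²=202 > ρ²=37 → inactive
F = F_att + ΣF_rep = (-30.0600,3.1200)
p' = p + 1/4·F = (3.4850,10.7800)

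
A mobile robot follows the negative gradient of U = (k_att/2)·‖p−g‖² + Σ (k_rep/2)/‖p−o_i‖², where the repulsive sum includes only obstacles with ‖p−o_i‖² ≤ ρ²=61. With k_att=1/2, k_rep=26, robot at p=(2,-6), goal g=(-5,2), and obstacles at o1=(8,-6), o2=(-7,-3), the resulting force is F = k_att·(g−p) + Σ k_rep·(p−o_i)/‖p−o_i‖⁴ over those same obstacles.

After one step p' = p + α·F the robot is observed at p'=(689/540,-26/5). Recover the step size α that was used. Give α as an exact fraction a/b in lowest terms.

α = 1/5

F_att = 1/2·(g−p) = 1/2·(-7,8) = (-3.5000,4.0000)
o1: d²=36 ≤ ρ²=61; F_rep = 26·(-6,0)/36² = (-0.1204,0.0000)
o2: d²=90 > ρ²=61 → inactive
F = F_att + ΣF_rep = (-3.6204,4.0000)
Δp = p'−p = (-0.7241,0.8000); α = Δx/Fx = (-391/540) / (-391/108) = 1/5
check: Δy/Fy = (4/5) / (4) = 1/5 ✓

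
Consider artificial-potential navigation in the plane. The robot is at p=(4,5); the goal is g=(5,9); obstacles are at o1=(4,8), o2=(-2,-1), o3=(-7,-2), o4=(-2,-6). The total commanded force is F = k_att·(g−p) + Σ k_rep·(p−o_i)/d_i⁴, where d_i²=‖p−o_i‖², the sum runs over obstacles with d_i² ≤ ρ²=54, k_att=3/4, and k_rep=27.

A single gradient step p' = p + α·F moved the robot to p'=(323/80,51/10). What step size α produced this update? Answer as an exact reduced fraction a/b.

α = 1/20

F_att = 3/4·(g−p) = 3/4·(1,4) = (0.7500,3.0000)
o1: d²=9 ≤ ρ²=54; F_rep = 27·(0,-3)/9² = (0.0000,-1.0000)
o2: d²=72 > ρ²=54 → inactive
o3: d²=170 > ρ²=54 → inactive
o4: d²=157 > ρ²=54 → inactive
F = F_att + ΣF_rep = (0.7500,2.0000)
Δp = p'−p = (0.0375,0.1000); α = Δx/Fx = (3/80) / (3/4) = 1/20
check: Δy/Fy = (1/10) / (2) = 1/20 ✓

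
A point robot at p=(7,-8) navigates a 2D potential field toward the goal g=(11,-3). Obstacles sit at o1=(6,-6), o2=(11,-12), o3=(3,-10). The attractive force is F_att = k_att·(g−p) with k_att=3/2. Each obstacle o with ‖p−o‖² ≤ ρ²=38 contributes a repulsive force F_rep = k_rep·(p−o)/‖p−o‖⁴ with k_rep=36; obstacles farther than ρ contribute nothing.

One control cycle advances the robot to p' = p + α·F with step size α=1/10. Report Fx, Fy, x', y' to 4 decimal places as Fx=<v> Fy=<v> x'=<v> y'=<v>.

Fx=7.6594 Fy=4.9406 x'=7.7659 y'=-7.5059

F_att = 3/2·(g−p) = 3/2·(4,5) = (6.0000,7.5000)
o1: d²=5 ≤ ρ²=38; F_rep = 36·(1,-2)/5² = (1.4400,-2.8800)
o2: d²=32 ≤ ρ²=38; F_rep = 36·(-4,4)/32² = (-0.1406,0.1406)
o3: d²=20 ≤ ρ²=38; F_rep = 36·(4,2)/20² = (0.3600,0.1800)
F = F_att + ΣF_rep = (7.6594,4.9406)
p' = p + 1/10·F = (7.7659,-7.5059)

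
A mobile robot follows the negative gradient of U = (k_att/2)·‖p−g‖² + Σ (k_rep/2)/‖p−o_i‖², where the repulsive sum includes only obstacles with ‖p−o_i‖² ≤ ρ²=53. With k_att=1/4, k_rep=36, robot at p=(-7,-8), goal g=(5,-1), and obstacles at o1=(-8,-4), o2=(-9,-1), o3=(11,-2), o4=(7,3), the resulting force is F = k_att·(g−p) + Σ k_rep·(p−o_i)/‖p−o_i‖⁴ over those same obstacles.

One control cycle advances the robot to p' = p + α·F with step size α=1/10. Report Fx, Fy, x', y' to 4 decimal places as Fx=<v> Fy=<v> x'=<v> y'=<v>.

F_att = 1/4·(g−p) = 1/4·(12,7) = (3.0000,1.7500)
o1: d²=17 ≤ ρ²=53; F_rep = 36·(1,-4)/17² = (0.1246,-0.4983)
o2: d²=53 ≤ ρ²=53; F_rep = 36·(2,-7)/53² = (0.0256,-0.0897)
o3: d²=360 > ρ²=53 → inactive
o4: d²=317 > ρ²=53 → inactive
F = F_att + ΣF_rep = (3.1502,1.1620)
p' = p + 1/10·F = (-6.6850,-7.8838)

Fx=3.1502 Fy=1.1620 x'=-6.6850 y'=-7.8838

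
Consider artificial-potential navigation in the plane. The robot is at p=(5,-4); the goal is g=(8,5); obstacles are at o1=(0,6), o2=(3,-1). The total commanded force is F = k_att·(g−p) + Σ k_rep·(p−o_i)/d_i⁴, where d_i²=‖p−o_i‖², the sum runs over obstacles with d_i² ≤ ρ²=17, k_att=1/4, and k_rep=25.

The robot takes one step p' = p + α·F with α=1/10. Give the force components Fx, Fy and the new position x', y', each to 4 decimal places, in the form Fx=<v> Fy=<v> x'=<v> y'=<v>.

F_att = 1/4·(g−p) = 1/4·(3,9) = (0.7500,2.2500)
o1: d²=125 > ρ²=17 → inactive
o2: d²=13 ≤ ρ²=17; F_rep = 25·(2,-3)/13² = (0.2959,-0.4438)
F = F_att + ΣF_rep = (1.0459,1.8062)
p' = p + 1/10·F = (5.1046,-3.8194)

Fx=1.0459 Fy=1.8062 x'=5.1046 y'=-3.8194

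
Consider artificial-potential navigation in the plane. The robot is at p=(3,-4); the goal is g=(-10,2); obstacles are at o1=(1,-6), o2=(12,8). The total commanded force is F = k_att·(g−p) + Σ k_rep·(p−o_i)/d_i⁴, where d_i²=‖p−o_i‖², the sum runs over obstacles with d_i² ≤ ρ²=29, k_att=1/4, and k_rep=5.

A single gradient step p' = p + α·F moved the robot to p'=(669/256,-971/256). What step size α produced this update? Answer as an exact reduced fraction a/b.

α = 1/8

F_att = 1/4·(g−p) = 1/4·(-13,6) = (-3.2500,1.5000)
o1: d²=8 ≤ ρ²=29; F_rep = 5·(2,2)/8² = (0.1562,0.1562)
o2: d²=225 > ρ²=29 → inactive
F = F_att + ΣF_rep = (-3.0938,1.6562)
Δp = p'−p = (-0.3867,0.2070); α = Δx/Fx = (-99/256) / (-99/32) = 1/8
check: Δy/Fy = (53/256) / (53/32) = 1/8 ✓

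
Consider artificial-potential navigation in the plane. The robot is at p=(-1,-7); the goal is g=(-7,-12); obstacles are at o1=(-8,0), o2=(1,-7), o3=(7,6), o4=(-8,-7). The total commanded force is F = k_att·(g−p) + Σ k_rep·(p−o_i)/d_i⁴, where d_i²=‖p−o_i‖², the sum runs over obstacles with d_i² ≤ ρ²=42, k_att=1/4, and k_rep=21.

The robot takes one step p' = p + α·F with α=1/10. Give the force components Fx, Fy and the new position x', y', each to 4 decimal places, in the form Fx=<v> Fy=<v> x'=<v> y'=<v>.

Fx=-4.1250 Fy=-1.2500 x'=-1.4125 y'=-7.1250

F_att = 1/4·(g−p) = 1/4·(-6,-5) = (-1.5000,-1.2500)
o1: d²=98 > ρ²=42 → inactive
o2: d²=4 ≤ ρ²=42; F_rep = 21·(-2,0)/4² = (-2.6250,0.0000)
o3: d²=233 > ρ²=42 → inactive
o4: d²=49 > ρ²=42 → inactive
F = F_att + ΣF_rep = (-4.1250,-1.2500)
p' = p + 1/10·F = (-1.4125,-7.1250)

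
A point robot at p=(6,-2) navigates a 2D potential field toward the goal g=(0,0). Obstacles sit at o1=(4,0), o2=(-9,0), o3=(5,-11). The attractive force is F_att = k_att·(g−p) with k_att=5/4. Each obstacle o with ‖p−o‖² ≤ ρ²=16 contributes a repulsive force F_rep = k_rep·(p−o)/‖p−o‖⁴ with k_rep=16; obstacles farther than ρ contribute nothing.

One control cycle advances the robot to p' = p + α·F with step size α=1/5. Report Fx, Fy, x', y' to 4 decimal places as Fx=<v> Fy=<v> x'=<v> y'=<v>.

Fx=-7.0000 Fy=2.0000 x'=4.6000 y'=-1.6000

F_att = 5/4·(g−p) = 5/4·(-6,2) = (-7.5000,2.5000)
o1: d²=8 ≤ ρ²=16; F_rep = 16·(2,-2)/8² = (0.5000,-0.5000)
o2: d²=229 > ρ²=16 → inactive
o3: d²=82 > ρ²=16 → inactive
F = F_att + ΣF_rep = (-7.0000,2.0000)
p' = p + 1/5·F = (4.6000,-1.6000)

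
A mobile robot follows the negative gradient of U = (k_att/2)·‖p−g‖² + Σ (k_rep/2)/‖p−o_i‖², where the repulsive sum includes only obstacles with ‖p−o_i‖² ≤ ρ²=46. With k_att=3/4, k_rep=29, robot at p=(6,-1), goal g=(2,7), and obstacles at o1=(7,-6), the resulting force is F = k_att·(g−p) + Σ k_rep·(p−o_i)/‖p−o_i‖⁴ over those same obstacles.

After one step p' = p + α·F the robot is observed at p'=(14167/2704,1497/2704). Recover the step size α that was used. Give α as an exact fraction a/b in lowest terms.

F_att = 3/4·(g−p) = 3/4·(-4,8) = (-3.0000,6.0000)
o1: d²=26 ≤ ρ²=46; F_rep = 29·(-1,5)/26² = (-0.0429,0.2145)
F = F_att + ΣF_rep = (-3.0429,6.2145)
Δp = p'−p = (-0.7607,1.5536); α = Δx/Fx = (-2057/2704) / (-2057/676) = 1/4
check: Δy/Fy = (4201/2704) / (4201/676) = 1/4 ✓

α = 1/4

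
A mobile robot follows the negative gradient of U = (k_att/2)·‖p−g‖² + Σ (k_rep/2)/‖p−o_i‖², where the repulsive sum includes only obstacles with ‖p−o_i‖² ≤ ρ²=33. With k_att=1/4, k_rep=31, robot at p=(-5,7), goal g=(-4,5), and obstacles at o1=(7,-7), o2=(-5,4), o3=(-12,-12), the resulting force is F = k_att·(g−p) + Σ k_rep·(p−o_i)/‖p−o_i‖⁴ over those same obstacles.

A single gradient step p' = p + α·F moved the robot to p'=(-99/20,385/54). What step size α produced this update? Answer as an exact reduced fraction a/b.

α = 1/5

F_att = 1/4·(g−p) = 1/4·(1,-2) = (0.2500,-0.5000)
o1: d²=340 > ρ²=33 → inactive
o2: d²=9 ≤ ρ²=33; F_rep = 31·(0,3)/9² = (0.0000,1.1481)
o3: d²=410 > ρ²=33 → inactive
F = F_att + ΣF_rep = (0.2500,0.6481)
Δp = p'−p = (0.0500,0.1296); α = Δx/Fx = (1/20) / (1/4) = 1/5
check: Δy/Fy = (7/54) / (35/54) = 1/5 ✓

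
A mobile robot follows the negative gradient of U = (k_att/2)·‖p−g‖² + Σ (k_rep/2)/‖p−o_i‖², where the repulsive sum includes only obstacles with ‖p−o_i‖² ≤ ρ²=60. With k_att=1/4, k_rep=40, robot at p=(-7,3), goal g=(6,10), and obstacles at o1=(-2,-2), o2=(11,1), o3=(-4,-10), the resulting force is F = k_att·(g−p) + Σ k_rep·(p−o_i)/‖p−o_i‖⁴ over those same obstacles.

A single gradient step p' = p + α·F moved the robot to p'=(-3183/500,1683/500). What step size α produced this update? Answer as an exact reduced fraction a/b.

α = 1/5

F_att = 1/4·(g−p) = 1/4·(13,7) = (3.2500,1.7500)
o1: d²=50 ≤ ρ²=60; F_rep = 40·(-5,5)/50² = (-0.0800,0.0800)
o2: d²=328 > ρ²=60 → inactive
o3: d²=178 > ρ²=60 → inactive
F = F_att + ΣF_rep = (3.1700,1.8300)
Δp = p'−p = (0.6340,0.3660); α = Δx/Fx = (317/500) / (317/100) = 1/5
check: Δy/Fy = (183/500) / (183/100) = 1/5 ✓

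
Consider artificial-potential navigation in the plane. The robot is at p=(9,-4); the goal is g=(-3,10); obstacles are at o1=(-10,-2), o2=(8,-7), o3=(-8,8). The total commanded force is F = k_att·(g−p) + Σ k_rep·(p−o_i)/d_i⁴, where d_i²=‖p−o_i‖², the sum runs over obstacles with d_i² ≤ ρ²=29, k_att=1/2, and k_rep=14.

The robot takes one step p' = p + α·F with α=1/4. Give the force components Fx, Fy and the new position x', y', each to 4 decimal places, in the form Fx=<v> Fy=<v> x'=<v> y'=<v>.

F_att = 1/2·(g−p) = 1/2·(-12,14) = (-6.0000,7.0000)
o1: d²=365 > ρ²=29 → inactive
o2: d²=10 ≤ ρ²=29; F_rep = 14·(1,3)/10² = (0.1400,0.4200)
o3: d²=433 > ρ²=29 → inactive
F = F_att + ΣF_rep = (-5.8600,7.4200)
p' = p + 1/4·F = (7.5350,-2.1450)

Fx=-5.8600 Fy=7.4200 x'=7.5350 y'=-2.1450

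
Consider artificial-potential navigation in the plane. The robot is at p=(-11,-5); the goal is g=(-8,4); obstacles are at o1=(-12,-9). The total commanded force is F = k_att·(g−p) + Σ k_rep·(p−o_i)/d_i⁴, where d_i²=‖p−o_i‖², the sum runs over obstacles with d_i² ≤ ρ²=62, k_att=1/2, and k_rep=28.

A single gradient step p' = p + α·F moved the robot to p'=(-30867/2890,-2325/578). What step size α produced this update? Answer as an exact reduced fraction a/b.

α = 1/5

F_att = 1/2·(g−p) = 1/2·(3,9) = (1.5000,4.5000)
o1: d²=17 ≤ ρ²=62; F_rep = 28·(1,4)/17² = (0.0969,0.3875)
F = F_att + ΣF_rep = (1.5969,4.8875)
Δp = p'−p = (0.3194,0.9775); α = Δx/Fx = (923/2890) / (923/578) = 1/5
check: Δy/Fy = (565/578) / (2825/578) = 1/5 ✓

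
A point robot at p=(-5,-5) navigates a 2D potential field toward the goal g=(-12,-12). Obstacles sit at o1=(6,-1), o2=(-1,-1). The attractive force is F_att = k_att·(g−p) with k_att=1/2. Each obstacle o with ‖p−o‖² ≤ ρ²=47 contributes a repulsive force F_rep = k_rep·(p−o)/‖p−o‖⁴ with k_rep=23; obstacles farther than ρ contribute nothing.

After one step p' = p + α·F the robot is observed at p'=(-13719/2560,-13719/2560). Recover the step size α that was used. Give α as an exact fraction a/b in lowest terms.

F_att = 1/2·(g−p) = 1/2·(-7,-7) = (-3.5000,-3.5000)
o1: d²=137 > ρ²=47 → inactive
o2: d²=32 ≤ ρ²=47; F_rep = 23·(-4,-4)/32² = (-0.0898,-0.0898)
F = F_att + ΣF_rep = (-3.5898,-3.5898)
Δp = p'−p = (-0.3590,-0.3590); α = Δx/Fx = (-919/2560) / (-919/256) = 1/10
check: Δy/Fy = (-919/2560) / (-919/256) = 1/10 ✓

α = 1/10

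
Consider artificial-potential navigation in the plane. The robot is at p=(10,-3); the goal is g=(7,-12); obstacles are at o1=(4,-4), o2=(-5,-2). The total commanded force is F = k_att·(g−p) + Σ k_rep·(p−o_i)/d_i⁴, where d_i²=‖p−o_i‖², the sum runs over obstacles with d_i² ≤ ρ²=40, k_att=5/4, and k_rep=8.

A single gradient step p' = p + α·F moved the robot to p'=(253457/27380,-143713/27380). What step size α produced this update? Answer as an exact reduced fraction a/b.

F_att = 5/4·(g−p) = 5/4·(-3,-9) = (-3.7500,-11.2500)
o1: d²=37 ≤ ρ²=40; F_rep = 8·(6,1)/37² = (0.0351,0.0058)
o2: d²=226 > ρ²=40 → inactive
F = F_att + ΣF_rep = (-3.7149,-11.2442)
Δp = p'−p = (-0.7430,-2.2488); α = Δx/Fx = (-20343/27380) / (-20343/5476) = 1/5
check: Δy/Fy = (-61573/27380) / (-61573/5476) = 1/5 ✓

α = 1/5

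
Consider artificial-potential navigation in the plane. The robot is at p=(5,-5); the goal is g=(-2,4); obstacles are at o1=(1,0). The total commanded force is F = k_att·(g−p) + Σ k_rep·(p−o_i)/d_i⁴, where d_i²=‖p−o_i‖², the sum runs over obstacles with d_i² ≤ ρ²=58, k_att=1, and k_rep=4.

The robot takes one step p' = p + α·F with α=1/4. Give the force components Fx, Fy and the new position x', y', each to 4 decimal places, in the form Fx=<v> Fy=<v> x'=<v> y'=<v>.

F_att = 1·(g−p) = 1·(-7,9) = (-7.0000,9.0000)
o1: d²=41 ≤ ρ²=58; F_rep = 4·(4,-5)/41² = (0.0095,-0.0119)
F = F_att + ΣF_rep = (-6.9905,8.9881)
p' = p + 1/4·F = (3.2524,-2.7530)

Fx=-6.9905 Fy=8.9881 x'=3.2524 y'=-2.7530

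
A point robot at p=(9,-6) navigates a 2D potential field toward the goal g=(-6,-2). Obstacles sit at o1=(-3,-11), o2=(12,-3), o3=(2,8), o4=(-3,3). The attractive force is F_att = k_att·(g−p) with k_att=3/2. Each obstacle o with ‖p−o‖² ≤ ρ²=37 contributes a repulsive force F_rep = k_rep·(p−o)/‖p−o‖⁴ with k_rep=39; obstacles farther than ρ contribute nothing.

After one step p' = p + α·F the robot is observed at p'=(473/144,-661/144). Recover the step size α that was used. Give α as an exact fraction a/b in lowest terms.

F_att = 3/2·(g−p) = 3/2·(-15,4) = (-22.5000,6.0000)
o1: d²=169 > ρ²=37 → inactive
o2: d²=18 ≤ ρ²=37; F_rep = 39·(-3,-3)/18² = (-0.3611,-0.3611)
o3: d²=245 > ρ²=37 → inactive
o4: d²=225 > ρ²=37 → inactive
F = F_att + ΣF_rep = (-22.8611,5.6389)
Δp = p'−p = (-5.7153,1.4097); α = Δx/Fx = (-823/144) / (-823/36) = 1/4
check: Δy/Fy = (203/144) / (203/36) = 1/4 ✓

α = 1/4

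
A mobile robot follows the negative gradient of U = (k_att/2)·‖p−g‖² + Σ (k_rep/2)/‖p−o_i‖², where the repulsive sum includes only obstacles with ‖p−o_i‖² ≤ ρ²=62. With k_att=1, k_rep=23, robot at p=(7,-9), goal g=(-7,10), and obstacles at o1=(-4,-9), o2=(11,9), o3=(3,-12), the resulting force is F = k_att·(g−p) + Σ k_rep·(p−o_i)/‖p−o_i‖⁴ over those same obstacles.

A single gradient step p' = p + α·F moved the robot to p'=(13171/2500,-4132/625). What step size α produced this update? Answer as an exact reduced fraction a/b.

F_att = 1·(g−p) = 1·(-14,19) = (-14.0000,19.0000)
o1: d²=121 > ρ²=62 → inactive
o2: d²=340 > ρ²=62 → inactive
o3: d²=25 ≤ ρ²=62; F_rep = 23·(4,3)/25² = (0.1472,0.1104)
F = F_att + ΣF_rep = (-13.8528,19.1104)
Δp = p'−p = (-1.7316,2.3888); α = Δx/Fx = (-4329/2500) / (-8658/625) = 1/8
check: Δy/Fy = (1493/625) / (11944/625) = 1/8 ✓

α = 1/8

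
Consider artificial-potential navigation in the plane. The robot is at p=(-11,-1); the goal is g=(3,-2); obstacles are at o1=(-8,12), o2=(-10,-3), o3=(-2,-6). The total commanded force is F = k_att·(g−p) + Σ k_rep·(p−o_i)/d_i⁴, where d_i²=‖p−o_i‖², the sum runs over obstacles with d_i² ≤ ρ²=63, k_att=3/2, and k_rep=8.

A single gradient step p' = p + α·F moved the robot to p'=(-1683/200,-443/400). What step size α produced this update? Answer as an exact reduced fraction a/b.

α = 1/8

F_att = 3/2·(g−p) = 3/2·(14,-1) = (21.0000,-1.5000)
o1: d²=178 > ρ²=63 → inactive
o2: d²=5 ≤ ρ²=63; F_rep = 8·(-1,2)/5² = (-0.3200,0.6400)
o3: d²=106 > ρ²=63 → inactive
F = F_att + ΣF_rep = (20.6800,-0.8600)
Δp = p'−p = (2.5850,-0.1075); α = Δx/Fx = (517/200) / (517/25) = 1/8
check: Δy/Fy = (-43/400) / (-43/50) = 1/8 ✓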